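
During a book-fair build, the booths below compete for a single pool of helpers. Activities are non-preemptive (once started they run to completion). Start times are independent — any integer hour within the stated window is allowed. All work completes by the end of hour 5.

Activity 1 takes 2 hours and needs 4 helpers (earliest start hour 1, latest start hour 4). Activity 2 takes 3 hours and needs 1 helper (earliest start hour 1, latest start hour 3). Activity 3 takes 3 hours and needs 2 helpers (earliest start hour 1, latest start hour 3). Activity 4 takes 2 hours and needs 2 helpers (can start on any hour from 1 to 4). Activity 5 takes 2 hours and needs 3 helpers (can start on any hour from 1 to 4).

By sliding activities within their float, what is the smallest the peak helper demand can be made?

Early-start (Activity 1@1, Activity 2@1, Activity 3@1, Activity 4@1, Activity 5@1) gives peak 12: h1:12  h2:12  h3:3  h4:0  h5:0.
Shift Activity 2→3, Activity 4→3, Activity 5→4.
Schedule Activity 1@1, Activity 2@3, Activity 3@1, Activity 4@3, Activity 5@4: h1:6  h2:6  h3:5  h4:6  h5:4 — peak 6.
Total helper-hours = 27 over 5 hours ⇒ peak ≥ ⌈27/5⌉ = 6, so 6 is optimal.

6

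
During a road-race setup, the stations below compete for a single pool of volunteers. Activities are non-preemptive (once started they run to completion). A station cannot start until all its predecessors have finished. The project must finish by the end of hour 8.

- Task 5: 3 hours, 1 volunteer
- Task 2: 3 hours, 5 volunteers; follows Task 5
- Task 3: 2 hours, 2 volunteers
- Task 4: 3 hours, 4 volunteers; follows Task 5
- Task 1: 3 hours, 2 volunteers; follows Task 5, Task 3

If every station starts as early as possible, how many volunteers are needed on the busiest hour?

11

Early-start schedule: Task 5@1, Task 2@4, Task 3@1, Task 4@4, Task 1@4.
Load per hour: hour 1: 3, hour 2: 3, hour 3: 1, hour 4: 11, hour 5: 11, hour 6: 11, hour 7: 0, hour 8: 0.
Peak is 11.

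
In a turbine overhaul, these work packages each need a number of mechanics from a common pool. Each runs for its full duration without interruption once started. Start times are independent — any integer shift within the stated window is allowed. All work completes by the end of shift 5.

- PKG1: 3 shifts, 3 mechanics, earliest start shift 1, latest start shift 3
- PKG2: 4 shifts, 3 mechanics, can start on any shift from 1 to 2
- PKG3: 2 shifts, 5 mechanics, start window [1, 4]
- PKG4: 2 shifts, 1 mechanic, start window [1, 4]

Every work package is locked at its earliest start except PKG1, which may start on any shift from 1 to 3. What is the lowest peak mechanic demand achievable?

9

PKG1@1: s1:12  s2:12  s3:6  s4:3  s5:0 → peak 12
PKG1@2: s1:9  s2:12  s3:6  s4:6  s5:0 → peak 12
PKG1@3: s1:9  s2:9  s3:6  s4:6  s5:3 → peak 9
Best is PKG1@3, peak 9.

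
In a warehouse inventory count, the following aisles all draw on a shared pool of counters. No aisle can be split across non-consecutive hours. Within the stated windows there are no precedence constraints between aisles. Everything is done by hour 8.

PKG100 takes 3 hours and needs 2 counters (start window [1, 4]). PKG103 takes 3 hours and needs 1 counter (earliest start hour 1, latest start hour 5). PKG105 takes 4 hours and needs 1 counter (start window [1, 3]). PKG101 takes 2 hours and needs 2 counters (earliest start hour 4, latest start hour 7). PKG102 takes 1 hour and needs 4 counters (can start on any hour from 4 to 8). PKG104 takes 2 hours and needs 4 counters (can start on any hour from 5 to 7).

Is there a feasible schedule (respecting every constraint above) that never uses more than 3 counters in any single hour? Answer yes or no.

no

Total counter-hours = 29; over 8 hours the average is 29/8 > 3, so some hour must exceed 3.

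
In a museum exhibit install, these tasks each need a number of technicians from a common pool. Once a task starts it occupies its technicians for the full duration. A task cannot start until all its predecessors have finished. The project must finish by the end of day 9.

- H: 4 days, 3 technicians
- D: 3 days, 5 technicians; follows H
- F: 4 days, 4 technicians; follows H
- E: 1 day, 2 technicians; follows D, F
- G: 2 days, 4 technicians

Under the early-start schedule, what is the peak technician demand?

Early-start schedule: H@1, D@5, F@5, E@9, G@1.
Load per day: day 1: 7, day 2: 7, day 3: 3, day 4: 3, day 5: 9, day 6: 9, day 7: 9, day 8: 4, day 9: 2.
Peak is 9.

9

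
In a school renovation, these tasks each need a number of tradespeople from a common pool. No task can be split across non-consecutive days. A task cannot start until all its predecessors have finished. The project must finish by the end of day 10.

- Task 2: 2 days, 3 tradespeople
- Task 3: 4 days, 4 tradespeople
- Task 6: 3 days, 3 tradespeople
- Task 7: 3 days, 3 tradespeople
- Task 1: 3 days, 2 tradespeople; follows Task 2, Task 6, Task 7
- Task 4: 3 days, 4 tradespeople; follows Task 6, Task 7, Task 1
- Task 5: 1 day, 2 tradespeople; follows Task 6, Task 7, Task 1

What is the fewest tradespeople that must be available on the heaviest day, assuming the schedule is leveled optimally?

9

Early-start (Task 2@1, Task 3@1, Task 6@1, Task 7@1, Task 1@4, Task 4@7, Task 5@7) gives peak 13: d1:13  d2:13  d3:10  d4:6  d5:2  d6:2  d7:6  d8:4  d9:4  d10:0.
Shift Task 3→4, Task 5→8.
Schedule Task 2@1, Task 3@4, Task 6@1, Task 7@1, Task 1@4, Task 4@7, Task 5@8: d1:9  d2:9  d3:6  d4:6  d5:6  d6:6  d7:8  d8:6  d9:4  d10:0 — peak 9.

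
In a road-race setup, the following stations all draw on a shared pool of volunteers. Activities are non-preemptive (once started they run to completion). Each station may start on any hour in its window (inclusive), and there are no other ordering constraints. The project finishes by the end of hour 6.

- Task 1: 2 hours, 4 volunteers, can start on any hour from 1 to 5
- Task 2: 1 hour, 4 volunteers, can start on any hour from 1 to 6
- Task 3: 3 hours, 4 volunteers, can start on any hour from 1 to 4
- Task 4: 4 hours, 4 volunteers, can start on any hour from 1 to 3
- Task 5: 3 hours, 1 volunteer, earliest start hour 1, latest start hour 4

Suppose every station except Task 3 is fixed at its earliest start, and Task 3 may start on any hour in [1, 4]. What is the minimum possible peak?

Task 3@1: h1:17  h2:13  h3:9  h4:4  h5:0  h6:0 → peak 17
Task 3@2: h1:13  h2:13  h3:9  h4:8  h5:0  h6:0 → peak 13
Task 3@3: h1:13  h2:9  h3:9  h4:8  h5:4  h6:0 → peak 13
Task 3@4: h1:13  h2:9  h3:5  h4:8  h5:4  h6:4 → peak 13
Best is Task 3@2, peak 13.

13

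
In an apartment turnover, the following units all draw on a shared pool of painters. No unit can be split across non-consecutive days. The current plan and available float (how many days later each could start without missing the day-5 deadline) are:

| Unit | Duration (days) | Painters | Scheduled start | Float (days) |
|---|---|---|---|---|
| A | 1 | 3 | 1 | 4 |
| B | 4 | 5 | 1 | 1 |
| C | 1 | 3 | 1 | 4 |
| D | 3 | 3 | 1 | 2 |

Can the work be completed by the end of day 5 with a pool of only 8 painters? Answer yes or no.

yes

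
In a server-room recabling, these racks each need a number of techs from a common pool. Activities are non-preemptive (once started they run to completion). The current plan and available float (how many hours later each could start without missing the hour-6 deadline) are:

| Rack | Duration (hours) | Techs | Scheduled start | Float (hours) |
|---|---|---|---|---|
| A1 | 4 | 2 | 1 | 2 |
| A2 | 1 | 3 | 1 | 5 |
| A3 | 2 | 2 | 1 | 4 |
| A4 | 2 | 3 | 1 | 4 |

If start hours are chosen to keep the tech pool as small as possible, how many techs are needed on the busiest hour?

5

Early-start (A1@1, A2@1, A3@1, A4@1) gives peak 10: h1:10  h2:7  h3:2  h4:2  h5:0  h6:0.
Shift A3→2, A4→4.
Schedule A1@1, A2@1, A3@2, A4@4: h1:5  h2:4  h3:4  h4:5  h5:3  h6:0 — peak 5.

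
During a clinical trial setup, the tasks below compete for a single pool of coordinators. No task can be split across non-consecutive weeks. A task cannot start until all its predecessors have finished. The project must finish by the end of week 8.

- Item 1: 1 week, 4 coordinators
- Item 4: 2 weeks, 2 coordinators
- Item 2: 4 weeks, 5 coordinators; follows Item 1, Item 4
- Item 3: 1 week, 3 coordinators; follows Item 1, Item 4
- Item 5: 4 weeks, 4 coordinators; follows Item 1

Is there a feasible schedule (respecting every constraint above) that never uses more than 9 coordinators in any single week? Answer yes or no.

yes

Schedule Item 1@1, Item 4@1, Item 2@3, Item 3@3, Item 5@4: w1:6  w2:2  w3:8  w4:9  w5:9  w6:9  w7:4  w8:0 — peak 9 ≤ 9.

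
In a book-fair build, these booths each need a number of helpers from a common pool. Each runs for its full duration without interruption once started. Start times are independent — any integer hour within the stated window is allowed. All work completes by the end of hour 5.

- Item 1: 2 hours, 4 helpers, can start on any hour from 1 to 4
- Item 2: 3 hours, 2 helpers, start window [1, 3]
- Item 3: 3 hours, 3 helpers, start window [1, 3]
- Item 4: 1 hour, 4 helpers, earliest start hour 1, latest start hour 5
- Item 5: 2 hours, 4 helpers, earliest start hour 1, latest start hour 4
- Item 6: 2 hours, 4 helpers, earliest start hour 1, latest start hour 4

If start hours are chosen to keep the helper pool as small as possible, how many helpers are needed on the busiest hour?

9

Early-start (Item 1@1, Item 2@1, Item 3@1, Item 4@1, Item 5@1, Item 6@1) gives peak 21: h1:21  h2:17  h3:5  h4:0  h5:0.
Shift Item 4→3, Item 5→4, Item 6→4.
Schedule Item 1@1, Item 2@1, Item 3@1, Item 4@3, Item 5@4, Item 6@4: h1:9  h2:9  h3:9  h4:8  h5:8 — peak 9.
Total helper-hours = 43 over 5 hours ⇒ peak ≥ ⌈43/5⌉ = 9, so 9 is optimal.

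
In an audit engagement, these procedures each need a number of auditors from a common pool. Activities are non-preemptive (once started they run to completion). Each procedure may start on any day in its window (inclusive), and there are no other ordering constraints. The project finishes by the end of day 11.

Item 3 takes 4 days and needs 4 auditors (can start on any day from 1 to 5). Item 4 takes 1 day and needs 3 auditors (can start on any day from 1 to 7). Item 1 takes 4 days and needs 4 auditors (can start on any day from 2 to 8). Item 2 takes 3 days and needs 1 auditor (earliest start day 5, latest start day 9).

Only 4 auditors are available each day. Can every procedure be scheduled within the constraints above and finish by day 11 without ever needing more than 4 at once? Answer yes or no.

Schedule Item 3@1, Item 4@5, Item 1@8, Item 2@5: d1:4  d2:4  d3:4  d4:4  d5:4  d6:1  d7:1  d8:4  d9:4  d10:4  d11:4 — peak 4 ≤ 4.

yes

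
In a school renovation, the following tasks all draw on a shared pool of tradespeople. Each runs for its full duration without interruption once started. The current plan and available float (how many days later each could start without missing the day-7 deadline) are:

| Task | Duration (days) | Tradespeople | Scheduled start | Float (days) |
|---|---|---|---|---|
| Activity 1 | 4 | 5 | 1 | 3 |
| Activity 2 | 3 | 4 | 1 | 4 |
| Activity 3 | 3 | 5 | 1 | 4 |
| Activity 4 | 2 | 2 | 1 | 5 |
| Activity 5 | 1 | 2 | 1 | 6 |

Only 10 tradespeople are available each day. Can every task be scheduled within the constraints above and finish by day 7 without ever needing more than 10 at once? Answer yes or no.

Schedule Activity 1@1, Activity 2@1, Activity 3@5, Activity 4@4, Activity 5@4: d1:9  d2:9  d3:9  d4:9  d5:7  d6:5  d7:5 — peak 9 ≤ 10.

yes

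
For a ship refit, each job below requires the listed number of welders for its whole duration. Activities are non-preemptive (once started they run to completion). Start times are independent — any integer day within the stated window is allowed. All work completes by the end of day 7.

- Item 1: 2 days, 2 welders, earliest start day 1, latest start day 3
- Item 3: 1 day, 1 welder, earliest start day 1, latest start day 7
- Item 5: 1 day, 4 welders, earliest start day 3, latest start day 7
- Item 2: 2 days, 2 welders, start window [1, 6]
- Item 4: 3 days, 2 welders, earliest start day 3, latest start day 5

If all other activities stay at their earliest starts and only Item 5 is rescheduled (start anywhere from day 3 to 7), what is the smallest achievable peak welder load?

Item 5@3: d1:5  d2:4  d3:6  d4:2  d5:2  d6:0  d7:0 → peak 6
Item 5@4: d1:5  d2:4  d3:2  d4:6  d5:2  d6:0  d7:0 → peak 6
Item 5@5: d1:5  d2:4  d3:2  d4:2  d5:6  d6:0  d7:0 → peak 6
Item 5@6: d1:5  d2:4  d3:2  d4:2  d5:2  d6:4  d7:0 → peak 5
Item 5@7: d1:5  d2:4  d3:2  d4:2  d5:2  d6:0  d7:4 → peak 5
Best is Item 5@6, peak 5.

5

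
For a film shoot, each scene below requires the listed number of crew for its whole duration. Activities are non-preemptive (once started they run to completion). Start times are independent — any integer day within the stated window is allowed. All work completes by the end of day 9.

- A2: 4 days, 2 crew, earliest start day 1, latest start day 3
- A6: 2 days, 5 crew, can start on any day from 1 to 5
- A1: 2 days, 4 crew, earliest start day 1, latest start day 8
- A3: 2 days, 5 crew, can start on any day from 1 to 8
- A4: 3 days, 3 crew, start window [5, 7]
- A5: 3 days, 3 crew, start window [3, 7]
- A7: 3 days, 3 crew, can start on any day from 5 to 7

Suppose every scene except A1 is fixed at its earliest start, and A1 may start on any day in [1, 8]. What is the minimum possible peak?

12

A1@1: d1:16  d2:16  d3:5  d4:5  d5:9  d6:6  d7:6  d8:0  d9:0 → peak 16
A1@2: d1:12  d2:16  d3:9  d4:5  d5:9  d6:6  d7:6  d8:0  d9:0 → peak 16
A1@3: d1:12  d2:12  d3:9  d4:9  d5:9  d6:6  d7:6  d8:0  d9:0 → peak 12
A1@4: d1:12  d2:12  d3:5  d4:9  d5:13  d6:6  d7:6  d8:0  d9:0 → peak 13
A1@5: d1:12  d2:12  d3:5  d4:5  d5:13  d6:10  d7:6  d8:0  d9:0 → peak 13
A1@6: d1:12  d2:12  d3:5  d4:5  d5:9  d6:10  d7:10  d8:0  d9:0 → peak 12
A1@7: d1:12  d2:12  d3:5  d4:5  d5:9  d6:6  d7:10  d8:4  d9:0 → peak 12
A1@8: d1:12  d2:12  d3:5  d4:5  d5:9  d6:6  d7:6  d8:4  d9:4 → peak 12
Best is A1@3, peak 12.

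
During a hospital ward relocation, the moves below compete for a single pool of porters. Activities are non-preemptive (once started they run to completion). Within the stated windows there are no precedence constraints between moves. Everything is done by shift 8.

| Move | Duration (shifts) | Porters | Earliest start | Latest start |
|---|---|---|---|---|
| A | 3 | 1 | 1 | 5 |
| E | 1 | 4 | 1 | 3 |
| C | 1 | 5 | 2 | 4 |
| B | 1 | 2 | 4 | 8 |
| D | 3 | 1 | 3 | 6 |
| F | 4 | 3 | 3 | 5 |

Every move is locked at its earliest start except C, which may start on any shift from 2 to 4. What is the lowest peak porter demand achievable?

6

C@2: s1:5  s2:6  s3:5  s4:6  s5:4  s6:3  s7:0  s8:0 → peak 6
C@3: s1:5  s2:1  s3:10  s4:6  s5:4  s6:3  s7:0  s8:0 → peak 10
C@4: s1:5  s2:1  s3:5  s4:11  s5:4  s6:3  s7:0  s8:0 → peak 11
Best is C@2, peak 6.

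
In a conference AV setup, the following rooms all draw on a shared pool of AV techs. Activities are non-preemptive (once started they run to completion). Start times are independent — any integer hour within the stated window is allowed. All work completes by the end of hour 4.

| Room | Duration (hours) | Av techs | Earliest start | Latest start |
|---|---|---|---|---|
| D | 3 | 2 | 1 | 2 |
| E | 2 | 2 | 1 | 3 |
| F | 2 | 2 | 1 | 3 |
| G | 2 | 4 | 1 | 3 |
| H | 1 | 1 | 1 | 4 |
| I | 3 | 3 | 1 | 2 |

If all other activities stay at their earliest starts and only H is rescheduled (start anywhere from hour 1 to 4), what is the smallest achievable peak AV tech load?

13

H@1: h1:14  h2:13  h3:5  h4:0 → peak 14
H@2: h1:13  h2:14  h3:5  h4:0 → peak 14
H@3: h1:13  h2:13  h3:6  h4:0 → peak 13
H@4: h1:13  h2:13  h3:5  h4:1 → peak 13
Best is H@3, peak 13.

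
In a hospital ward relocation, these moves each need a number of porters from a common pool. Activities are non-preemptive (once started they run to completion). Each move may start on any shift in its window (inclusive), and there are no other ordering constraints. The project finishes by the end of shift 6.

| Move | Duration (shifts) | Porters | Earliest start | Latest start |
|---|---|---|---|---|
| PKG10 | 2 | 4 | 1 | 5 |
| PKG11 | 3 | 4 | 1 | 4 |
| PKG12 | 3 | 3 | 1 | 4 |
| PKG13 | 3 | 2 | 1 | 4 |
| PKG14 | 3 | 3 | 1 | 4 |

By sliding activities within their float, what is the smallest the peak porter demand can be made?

8

Early-start (PKG10@1, PKG11@1, PKG12@1, PKG13@1, PKG14@1) gives peak 16: s1:16  s2:16  s3:12  s4:0  s5:0  s6:0.
Shift PKG12→3, PKG13→4, PKG14→4.
Schedule PKG10@1, PKG11@1, PKG12@3, PKG13@4, PKG14@4: s1:8  s2:8  s3:7  s4:8  s5:8  s6:5 — peak 8.
Total porter-shifts = 44 over 6 shifts ⇒ peak ≥ ⌈44/6⌉ = 8, so 8 is optimal.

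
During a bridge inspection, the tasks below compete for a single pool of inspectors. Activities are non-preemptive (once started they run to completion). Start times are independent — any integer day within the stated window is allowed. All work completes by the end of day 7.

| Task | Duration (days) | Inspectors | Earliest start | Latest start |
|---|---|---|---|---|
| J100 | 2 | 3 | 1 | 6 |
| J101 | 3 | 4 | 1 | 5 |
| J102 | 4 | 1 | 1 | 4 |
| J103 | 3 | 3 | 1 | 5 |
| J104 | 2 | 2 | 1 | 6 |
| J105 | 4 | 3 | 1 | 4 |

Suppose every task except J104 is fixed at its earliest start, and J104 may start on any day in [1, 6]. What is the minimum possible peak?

14

J104@1: d1:16  d2:16  d3:11  d4:4  d5:0  d6:0  d7:0 → peak 16
J104@2: d1:14  d2:16  d3:13  d4:4  d5:0  d6:0  d7:0 → peak 16
J104@3: d1:14  d2:14  d3:13  d4:6  d5:0  d6:0  d7:0 → peak 14
J104@4: d1:14  d2:14  d3:11  d4:6  d5:2  d6:0  d7:0 → peak 14
J104@5: d1:14  d2:14  d3:11  d4:4  d5:2  d6:2  d7:0 → peak 14
J104@6: d1:14  d2:14  d3:11  d4:4  d5:0  d6:2  d7:2 → peak 14
Best is J104@3, peak 14.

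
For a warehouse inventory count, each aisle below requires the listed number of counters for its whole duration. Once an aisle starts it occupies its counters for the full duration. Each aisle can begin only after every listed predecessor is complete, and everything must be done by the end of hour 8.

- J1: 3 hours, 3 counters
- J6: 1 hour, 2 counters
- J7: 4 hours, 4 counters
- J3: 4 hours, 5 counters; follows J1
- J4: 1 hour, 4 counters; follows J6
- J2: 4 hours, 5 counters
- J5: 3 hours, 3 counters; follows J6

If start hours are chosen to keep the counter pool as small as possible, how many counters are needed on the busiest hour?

11

Early-start (J1@1, J6@1, J7@1, J3@4, J4@2, J2@1, J5@2) gives peak 19: h1:14  h2:19  h3:15  h4:17  h5:5  h6:5  h7:5  h8:0.
Shift J3→5, J4→4, J2→5.
Schedule J1@1, J6@1, J7@1, J3@5, J4@4, J2@5, J5@2: h1:9  h2:10  h3:10  h4:11  h5:10  h6:10  h7:10  h8:10 — peak 11.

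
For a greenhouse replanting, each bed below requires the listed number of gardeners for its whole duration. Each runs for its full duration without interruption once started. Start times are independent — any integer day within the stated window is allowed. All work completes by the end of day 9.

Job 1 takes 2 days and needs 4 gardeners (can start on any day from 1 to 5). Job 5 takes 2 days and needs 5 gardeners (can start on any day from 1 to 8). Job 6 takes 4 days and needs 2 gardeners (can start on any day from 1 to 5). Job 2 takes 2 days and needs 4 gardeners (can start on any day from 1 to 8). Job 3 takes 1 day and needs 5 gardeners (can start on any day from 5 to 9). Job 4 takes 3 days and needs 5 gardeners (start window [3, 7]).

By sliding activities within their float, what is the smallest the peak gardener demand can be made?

Early-start (Job 1@1, Job 5@1, Job 6@1, Job 2@1, Job 3@5, Job 4@3) gives peak 15: d1:15  d2:15  d3:7  d4:7  d5:10  d6:0  d7:0  d8:0  d9:0.
Shift Job 5→3, Job 6→3, Job 4→6.
Schedule Job 1@1, Job 5@3, Job 6@3, Job 2@1, Job 3@5, Job 4@6: d1:8  d2:8  d3:7  d4:7  d5:7  d6:7  d7:5  d8:5  d9:0 — peak 8.

8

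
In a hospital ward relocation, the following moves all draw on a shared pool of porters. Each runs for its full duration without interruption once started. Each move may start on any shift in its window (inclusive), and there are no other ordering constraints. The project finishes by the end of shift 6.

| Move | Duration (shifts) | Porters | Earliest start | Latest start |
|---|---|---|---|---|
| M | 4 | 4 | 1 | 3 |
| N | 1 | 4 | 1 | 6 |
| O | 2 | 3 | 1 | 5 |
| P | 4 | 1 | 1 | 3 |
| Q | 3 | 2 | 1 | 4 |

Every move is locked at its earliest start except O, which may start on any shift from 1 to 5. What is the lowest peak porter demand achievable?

O@1: s1:14  s2:10  s3:7  s4:5  s5:0  s6:0 → peak 14
O@2: s1:11  s2:10  s3:10  s4:5  s5:0  s6:0 → peak 11
O@3: s1:11  s2:7  s3:10  s4:8  s5:0  s6:0 → peak 11
O@4: s1:11  s2:7  s3:7  s4:8  s5:3  s6:0 → peak 11
O@5: s1:11  s2:7  s3:7  s4:5  s5:3  s6:3 → peak 11
Best is O@2, peak 11.

11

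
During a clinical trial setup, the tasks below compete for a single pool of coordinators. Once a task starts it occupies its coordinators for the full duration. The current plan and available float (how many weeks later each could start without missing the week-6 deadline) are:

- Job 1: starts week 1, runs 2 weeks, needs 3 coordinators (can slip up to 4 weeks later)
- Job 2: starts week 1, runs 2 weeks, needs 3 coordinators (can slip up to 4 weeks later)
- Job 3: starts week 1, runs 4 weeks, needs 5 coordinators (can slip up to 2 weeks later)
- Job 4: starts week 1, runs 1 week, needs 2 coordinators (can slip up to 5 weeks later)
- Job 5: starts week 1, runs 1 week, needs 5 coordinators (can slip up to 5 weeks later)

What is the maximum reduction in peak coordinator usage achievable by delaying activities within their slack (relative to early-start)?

10

Early-start peak: w1:18  w2:11  w3:5  w4:5  w5:0  w6:0 ⇒ 18.
Leveled (Job 1@1, Job 2@2, Job 3@3, Job 4@2, Job 5@1): w1:8  w2:8  w3:8  w4:5  w5:5  w6:5 ⇒ 8.
Reduction 18 − 8 = 10.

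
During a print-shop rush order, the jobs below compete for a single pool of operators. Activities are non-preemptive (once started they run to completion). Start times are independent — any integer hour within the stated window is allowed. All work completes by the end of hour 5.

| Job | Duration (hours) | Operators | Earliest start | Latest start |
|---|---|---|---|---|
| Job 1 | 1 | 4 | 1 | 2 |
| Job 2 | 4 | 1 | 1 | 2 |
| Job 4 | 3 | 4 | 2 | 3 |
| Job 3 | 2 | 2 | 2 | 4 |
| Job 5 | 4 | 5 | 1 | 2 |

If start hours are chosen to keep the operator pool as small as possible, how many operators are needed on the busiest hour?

12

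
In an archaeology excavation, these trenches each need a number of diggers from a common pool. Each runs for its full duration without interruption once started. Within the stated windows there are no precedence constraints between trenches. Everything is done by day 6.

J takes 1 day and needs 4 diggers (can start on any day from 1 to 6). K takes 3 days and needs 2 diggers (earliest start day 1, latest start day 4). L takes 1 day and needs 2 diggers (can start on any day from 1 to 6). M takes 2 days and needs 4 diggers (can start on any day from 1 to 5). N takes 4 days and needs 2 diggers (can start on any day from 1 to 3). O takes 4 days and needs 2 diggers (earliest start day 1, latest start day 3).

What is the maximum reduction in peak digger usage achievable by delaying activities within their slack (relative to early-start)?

10

Early-start peak: d1:16  d2:10  d3:6  d4:4  d5:0  d6:0 ⇒ 16.
Leveled (J@1, K@2, L@2, M@5, N@1, O@3): d1:6  d2:6  d3:6  d4:6  d5:6  d6:6 ⇒ 6.
Reduction 16 − 6 = 10.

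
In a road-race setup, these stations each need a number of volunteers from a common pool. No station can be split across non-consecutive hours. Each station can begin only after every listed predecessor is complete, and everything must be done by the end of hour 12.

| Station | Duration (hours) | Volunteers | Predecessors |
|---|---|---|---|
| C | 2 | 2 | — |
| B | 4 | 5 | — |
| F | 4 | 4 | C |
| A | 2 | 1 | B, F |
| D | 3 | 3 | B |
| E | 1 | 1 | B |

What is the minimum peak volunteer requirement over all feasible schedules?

Early-start (C@1, B@1, F@3, A@7, D@5, E@5) gives peak 9: h1:7  h2:7  h3:9  h4:9  h5:8  h6:7  h7:4  h8:1  h9:0  h10:0  h11:0  h12:0.
Shift F→5, A→9, E→8.
Schedule C@1, B@1, F@5, A@9, D@5, E@8: h1:7  h2:7  h3:5  h4:5  h5:7  h6:7  h7:7  h8:5  h9:1  h10:1  h11:0  h12:0 — peak 7.

7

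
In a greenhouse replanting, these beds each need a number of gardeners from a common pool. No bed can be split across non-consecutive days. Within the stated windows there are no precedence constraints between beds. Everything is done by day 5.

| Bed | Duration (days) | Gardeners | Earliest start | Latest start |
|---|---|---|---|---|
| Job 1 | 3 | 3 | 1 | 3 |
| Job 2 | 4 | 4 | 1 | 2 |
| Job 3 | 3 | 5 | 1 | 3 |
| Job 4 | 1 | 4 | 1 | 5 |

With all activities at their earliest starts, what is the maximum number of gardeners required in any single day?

16

Early-start schedule: Job 1@1, Job 2@1, Job 3@1, Job 4@1.
Load per day: day 1: 16, day 2: 12, day 3: 12, day 4: 4, day 5: 0.
Peak is 16.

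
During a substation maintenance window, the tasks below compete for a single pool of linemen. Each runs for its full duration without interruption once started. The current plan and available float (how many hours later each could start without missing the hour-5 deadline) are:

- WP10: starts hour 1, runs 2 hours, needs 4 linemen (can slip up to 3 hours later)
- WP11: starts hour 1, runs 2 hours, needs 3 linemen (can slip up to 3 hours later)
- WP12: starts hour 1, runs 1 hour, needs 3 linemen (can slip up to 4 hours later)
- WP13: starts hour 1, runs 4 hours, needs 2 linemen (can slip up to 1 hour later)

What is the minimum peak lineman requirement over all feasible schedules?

6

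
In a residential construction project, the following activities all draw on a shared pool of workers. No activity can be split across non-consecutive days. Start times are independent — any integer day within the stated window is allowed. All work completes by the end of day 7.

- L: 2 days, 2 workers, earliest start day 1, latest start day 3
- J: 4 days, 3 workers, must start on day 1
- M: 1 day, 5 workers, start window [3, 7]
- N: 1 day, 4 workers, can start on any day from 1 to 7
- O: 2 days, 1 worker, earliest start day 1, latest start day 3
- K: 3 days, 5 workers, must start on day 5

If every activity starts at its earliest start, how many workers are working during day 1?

At early start, day 1 has: L, J, N, O.
Demand: 2 + 3 + 4 + 1 = 10.

10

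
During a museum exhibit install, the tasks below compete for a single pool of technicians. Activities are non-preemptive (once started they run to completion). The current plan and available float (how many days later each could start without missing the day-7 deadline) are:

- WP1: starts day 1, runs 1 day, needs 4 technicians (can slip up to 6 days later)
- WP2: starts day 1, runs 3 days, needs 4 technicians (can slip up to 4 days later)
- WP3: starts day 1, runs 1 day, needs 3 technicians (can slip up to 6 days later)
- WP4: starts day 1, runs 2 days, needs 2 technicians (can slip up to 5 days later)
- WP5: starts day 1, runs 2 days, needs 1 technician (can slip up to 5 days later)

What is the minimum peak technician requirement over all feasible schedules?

4

Early-start (WP1@1, WP2@1, WP3@1, WP4@1, WP5@1) gives peak 14: d1:14  d2:7  d3:4  d4:0  d5:0  d6:0  d7:0.
Shift WP2→2, WP3→5, WP4→6, WP5→5.
Schedule WP1@1, WP2@2, WP3@5, WP4@6, WP5@5: d1:4  d2:4  d3:4  d4:4  d5:4  d6:3  d7:2 — peak 4.
Total technician-days = 25 over 7 days ⇒ peak ≥ ⌈25/7⌉ = 4, so 4 is optimal.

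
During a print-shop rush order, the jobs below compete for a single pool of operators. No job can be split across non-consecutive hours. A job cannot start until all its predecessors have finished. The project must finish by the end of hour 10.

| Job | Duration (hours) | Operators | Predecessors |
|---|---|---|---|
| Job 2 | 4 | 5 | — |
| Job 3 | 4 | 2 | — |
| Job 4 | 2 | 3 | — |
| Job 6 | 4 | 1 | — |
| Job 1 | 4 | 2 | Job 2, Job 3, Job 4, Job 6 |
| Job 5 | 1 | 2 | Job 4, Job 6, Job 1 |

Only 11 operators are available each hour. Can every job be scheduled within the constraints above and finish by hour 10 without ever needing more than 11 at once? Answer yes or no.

Schedule Job 2@1, Job 3@1, Job 4@1, Job 6@1, Job 1@5, Job 5@9: h1:11  h2:11  h3:8  h4:8  h5:2  h6:2  h7:2  h8:2  h9:2  h10:0 — peak 11 ≤ 11.

yes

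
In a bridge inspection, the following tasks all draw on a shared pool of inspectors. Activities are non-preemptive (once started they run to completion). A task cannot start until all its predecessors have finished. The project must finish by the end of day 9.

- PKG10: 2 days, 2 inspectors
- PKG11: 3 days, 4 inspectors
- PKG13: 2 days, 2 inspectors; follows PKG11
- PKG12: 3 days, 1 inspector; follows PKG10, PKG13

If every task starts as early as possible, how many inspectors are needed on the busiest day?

6

Early-start schedule: PKG10@1, PKG11@1, PKG13@4, PKG12@6.
Load per day: day 1: 6, day 2: 6, day 3: 4, day 4: 2, day 5: 2, day 6: 1, day 7: 1, day 8: 1, day 9: 0.
Peak is 6.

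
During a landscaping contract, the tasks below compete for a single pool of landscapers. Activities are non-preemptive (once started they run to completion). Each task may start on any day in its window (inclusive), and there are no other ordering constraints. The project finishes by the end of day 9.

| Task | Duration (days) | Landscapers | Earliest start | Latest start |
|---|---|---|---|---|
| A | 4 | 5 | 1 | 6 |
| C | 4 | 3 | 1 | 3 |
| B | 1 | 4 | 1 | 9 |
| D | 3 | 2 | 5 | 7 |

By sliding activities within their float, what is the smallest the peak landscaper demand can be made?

7

Early-start (A@1, C@1, B@1, D@5) gives peak 12: d1:12  d2:8  d3:8  d4:8  d5:2  d6:2  d7:2  d8:0  d9:0.
Shift A→5.
Schedule A@5, C@1, B@1, D@5: d1:7  d2:3  d3:3  d4:3  d5:7  d6:7  d7:7  d8:5  d9:0 — peak 7.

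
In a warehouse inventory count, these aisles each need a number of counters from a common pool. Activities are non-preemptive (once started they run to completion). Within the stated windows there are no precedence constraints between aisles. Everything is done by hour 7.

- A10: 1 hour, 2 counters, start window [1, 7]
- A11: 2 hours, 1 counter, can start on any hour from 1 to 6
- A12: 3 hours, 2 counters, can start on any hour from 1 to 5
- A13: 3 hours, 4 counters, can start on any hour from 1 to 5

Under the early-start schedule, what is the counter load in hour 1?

At early start, hour 1 has: A10, A11, A12, A13.
Demand: 2 + 1 + 2 + 4 = 9.

9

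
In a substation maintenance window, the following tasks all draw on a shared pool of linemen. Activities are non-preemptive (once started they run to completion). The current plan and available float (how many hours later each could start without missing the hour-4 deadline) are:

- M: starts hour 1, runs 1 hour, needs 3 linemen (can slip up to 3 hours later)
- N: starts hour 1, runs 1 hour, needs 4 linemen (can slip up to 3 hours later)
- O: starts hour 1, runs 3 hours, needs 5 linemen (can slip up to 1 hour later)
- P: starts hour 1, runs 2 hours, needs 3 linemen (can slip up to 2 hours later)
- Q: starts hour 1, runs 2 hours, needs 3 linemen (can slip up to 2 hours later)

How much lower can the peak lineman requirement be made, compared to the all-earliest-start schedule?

Early-start peak: h1:18  h2:11  h3:5  h4:0 ⇒ 18.
Leveled (M@1, N@1, O@2, P@1, Q@3): h1:10  h2:8  h3:8  h4:8 ⇒ 10.
Reduction 18 − 10 = 8.

8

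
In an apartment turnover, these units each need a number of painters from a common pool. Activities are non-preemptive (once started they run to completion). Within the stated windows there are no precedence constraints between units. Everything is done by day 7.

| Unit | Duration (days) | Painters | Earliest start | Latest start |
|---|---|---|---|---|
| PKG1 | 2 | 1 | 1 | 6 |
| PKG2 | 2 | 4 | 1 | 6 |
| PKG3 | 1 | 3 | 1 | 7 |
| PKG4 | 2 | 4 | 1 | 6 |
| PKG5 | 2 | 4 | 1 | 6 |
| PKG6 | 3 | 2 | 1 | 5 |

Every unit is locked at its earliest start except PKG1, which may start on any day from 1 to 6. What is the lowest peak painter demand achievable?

17

PKG1@1: d1:18  d2:15  d3:2  d4:0  d5:0  d6:0  d7:0 → peak 18
PKG1@2: d1:17  d2:15  d3:3  d4:0  d5:0  d6:0  d7:0 → peak 17
PKG1@3: d1:17  d2:14  d3:3  d4:1  d5:0  d6:0  d7:0 → peak 17
PKG1@4: d1:17  d2:14  d3:2  d4:1  d5:1  d6:0  d7:0 → peak 17
PKG1@5: d1:17  d2:14  d3:2  d4:0  d5:1  d6:1  d7:0 → peak 17
PKG1@6: d1:17  d2:14  d3:2  d4:0  d5:0  d6:1  d7:1 → peak 17
Best is PKG1@2, peak 17.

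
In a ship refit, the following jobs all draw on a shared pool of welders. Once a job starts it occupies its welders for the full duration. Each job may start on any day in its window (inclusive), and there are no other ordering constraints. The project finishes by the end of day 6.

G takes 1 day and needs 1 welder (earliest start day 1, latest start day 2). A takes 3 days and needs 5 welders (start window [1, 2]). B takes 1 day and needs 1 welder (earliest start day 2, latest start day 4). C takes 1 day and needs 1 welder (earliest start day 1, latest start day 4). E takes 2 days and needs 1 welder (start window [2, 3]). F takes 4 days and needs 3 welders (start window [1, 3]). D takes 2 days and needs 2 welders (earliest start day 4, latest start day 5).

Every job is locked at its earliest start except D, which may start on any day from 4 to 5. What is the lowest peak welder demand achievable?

10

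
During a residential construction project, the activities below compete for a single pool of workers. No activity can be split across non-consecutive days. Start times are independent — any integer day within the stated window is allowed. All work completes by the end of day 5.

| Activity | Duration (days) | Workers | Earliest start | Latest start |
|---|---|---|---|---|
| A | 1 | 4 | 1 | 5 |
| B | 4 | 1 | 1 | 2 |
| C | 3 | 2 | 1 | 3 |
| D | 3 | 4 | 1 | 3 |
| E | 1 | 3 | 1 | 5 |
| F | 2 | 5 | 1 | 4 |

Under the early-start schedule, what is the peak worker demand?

Early-start schedule: A@1, B@1, C@1, D@1, E@1, F@1.
Load per day: day 1: 19, day 2: 12, day 3: 7, day 4: 1, day 5: 0.
Peak is 19.

19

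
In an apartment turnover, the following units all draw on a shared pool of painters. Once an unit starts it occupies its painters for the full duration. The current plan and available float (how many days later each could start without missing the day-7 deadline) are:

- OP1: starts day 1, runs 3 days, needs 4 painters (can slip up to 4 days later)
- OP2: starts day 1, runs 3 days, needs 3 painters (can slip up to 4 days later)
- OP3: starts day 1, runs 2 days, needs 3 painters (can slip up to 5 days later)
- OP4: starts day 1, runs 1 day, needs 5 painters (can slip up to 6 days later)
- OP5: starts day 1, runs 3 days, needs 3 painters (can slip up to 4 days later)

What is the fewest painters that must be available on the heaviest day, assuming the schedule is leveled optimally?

Early-start (OP1@1, OP2@1, OP3@1, OP4@1, OP5@1) gives peak 18: d1:18  d2:13  d3:10  d4:0  d5:0  d6:0  d7:0.
Shift OP3→4, OP4→7, OP5→4.
Schedule OP1@1, OP2@1, OP3@4, OP4@7, OP5@4: d1:7  d2:7  d3:7  d4:6  d5:6  d6:3  d7:5 — peak 7.

7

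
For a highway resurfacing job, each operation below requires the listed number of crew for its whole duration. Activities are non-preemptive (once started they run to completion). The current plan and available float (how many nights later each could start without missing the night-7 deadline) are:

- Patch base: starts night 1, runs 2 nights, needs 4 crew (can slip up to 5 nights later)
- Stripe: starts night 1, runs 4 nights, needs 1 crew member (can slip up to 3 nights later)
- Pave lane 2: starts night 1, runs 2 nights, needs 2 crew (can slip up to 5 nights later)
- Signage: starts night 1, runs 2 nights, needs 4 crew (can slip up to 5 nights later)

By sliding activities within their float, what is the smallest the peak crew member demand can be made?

Early-start (Patch base@1, Stripe@1, Pave lane 2@1, Signage@1) gives peak 11: n1:11  n2:11  n3:1  n4:1  n5:0  n6:0  n7:0.
Shift Pave lane 2→3, Signage→5.
Schedule Patch base@1, Stripe@1, Pave lane 2@3, Signage@5: n1:5  n2:5  n3:3  n4:3  n5:4  n6:4  n7:0 — peak 5.

5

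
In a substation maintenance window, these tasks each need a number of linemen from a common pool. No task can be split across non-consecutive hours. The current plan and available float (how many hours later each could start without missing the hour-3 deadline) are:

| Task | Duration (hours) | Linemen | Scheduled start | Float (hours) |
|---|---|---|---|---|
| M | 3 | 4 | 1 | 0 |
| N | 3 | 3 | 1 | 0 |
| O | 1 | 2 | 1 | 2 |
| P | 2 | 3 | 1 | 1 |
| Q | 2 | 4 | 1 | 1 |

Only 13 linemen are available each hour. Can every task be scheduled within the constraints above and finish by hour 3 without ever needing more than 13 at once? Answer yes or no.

no

The minimum achievable peak is 14; 13 < 14, so no feasible schedule stays within the cap.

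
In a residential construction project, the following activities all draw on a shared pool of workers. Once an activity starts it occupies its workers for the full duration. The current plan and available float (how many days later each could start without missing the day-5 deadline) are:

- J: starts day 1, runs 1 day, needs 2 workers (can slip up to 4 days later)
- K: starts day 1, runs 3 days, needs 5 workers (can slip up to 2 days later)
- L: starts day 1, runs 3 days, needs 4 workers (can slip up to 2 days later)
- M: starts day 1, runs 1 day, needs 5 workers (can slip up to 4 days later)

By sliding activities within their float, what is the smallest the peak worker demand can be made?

9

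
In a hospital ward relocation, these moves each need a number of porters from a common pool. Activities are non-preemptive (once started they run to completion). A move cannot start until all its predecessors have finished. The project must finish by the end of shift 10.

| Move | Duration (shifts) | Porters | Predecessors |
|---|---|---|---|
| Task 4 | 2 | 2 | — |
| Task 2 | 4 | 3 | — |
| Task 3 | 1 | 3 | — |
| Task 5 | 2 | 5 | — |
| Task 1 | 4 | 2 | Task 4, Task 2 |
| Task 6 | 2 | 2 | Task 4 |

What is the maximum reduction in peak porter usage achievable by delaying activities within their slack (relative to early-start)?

8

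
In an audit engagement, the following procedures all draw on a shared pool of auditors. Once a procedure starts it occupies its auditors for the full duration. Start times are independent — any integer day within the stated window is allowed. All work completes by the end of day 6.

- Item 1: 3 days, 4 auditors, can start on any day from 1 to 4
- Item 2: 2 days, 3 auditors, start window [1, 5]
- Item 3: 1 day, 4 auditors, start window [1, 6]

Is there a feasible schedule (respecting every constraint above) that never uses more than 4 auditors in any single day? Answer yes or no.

yes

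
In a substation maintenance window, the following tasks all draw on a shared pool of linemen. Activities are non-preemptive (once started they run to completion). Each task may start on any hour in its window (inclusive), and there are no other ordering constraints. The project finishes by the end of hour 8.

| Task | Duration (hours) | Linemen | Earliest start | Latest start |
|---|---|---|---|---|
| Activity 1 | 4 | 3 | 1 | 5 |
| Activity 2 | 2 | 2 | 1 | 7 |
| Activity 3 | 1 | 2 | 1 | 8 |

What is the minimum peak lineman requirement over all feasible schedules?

Early-start (Activity 1@1, Activity 2@1, Activity 3@1) gives peak 7: h1:7  h2:5  h3:3  h4:3  h5:0  h6:0  h7:0  h8:0.
Shift Activity 2→5, Activity 3→7.
Schedule Activity 1@1, Activity 2@5, Activity 3@7: h1:3  h2:3  h3:3  h4:3  h5:2  h6:2  h7:2  h8:0 — peak 3.
Total lineman-hours = 18 over 8 hours ⇒ peak ≥ ⌈18/8⌉ = 3, so 3 is optimal.

3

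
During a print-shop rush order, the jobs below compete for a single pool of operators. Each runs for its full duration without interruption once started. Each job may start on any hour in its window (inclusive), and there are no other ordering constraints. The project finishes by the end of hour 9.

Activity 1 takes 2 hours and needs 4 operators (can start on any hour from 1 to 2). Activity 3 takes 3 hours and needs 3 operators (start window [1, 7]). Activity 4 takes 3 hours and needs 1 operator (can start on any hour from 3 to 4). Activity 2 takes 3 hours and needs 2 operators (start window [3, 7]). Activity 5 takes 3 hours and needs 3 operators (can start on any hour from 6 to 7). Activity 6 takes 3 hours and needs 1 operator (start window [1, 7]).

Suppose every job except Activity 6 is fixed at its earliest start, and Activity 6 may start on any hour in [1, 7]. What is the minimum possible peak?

Activity 6@1: h1:8  h2:8  h3:7  h4:3  h5:3  h6:3  h7:3  h8:3  h9:0 → peak 8
Activity 6@2: h1:7  h2:8  h3:7  h4:4  h5:3  h6:3  h7:3  h8:3  h9:0 → peak 8
Activity 6@3: h1:7  h2:7  h3:7  h4:4  h5:4  h6:3  h7:3  h8:3  h9:0 → peak 7
Activity 6@4: h1:7  h2:7  h3:6  h4:4  h5:4  h6:4  h7:3  h8:3  h9:0 → peak 7
Activity 6@5: h1:7  h2:7  h3:6  h4:3  h5:4  h6:4  h7:4  h8:3  h9:0 → peak 7
Activity 6@6: h1:7  h2:7  h3:6  h4:3  h5:3  h6:4  h7:4  h8:4  h9:0 → peak 7
Activity 6@7: h1:7  h2:7  h3:6  h4:3  h5:3  h6:3  h7:4  h8:4  h9:1 → peak 7
Best is Activity 6@3, peak 7.

7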